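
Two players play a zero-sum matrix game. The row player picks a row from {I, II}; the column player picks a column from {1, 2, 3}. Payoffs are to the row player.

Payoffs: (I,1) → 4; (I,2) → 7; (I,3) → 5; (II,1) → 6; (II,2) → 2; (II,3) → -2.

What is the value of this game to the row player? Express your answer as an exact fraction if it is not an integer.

Row minima: I → 4, II → -2; maximin = 4.
Column maxima: 1 → 6, 2 → 7, 3 → 5; minimax = 5.
4 ≠ 5, so there is no saddle point; optimal play is mixed.
2 is strictly dominated by 3 (it gives the row player strictly more in every row), so the column player never plays it.
On the remaining 2×2 (I, II vs 1, 3):
Let the row player play I with probability p. Expected payoff against 1: 4p + 6(1−p) = −2p + 6; against 3: 5p + (-2)(1−p) = 7p − 2.
Setting these equal: −2p + 6 = 7p − 2 ⇒ −9p = -8 ⇒ p = 8/9, and the value is (-2)·(8/9) + 6 = 38/9.
For the column player: with q = P(1), equating I's and II's payoffs gives −q + 5 = 8q − 2 ⇒ q = 7/9.

38/9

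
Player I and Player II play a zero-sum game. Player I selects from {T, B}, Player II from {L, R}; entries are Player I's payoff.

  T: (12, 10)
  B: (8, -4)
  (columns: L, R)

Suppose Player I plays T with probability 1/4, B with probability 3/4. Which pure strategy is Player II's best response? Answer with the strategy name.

If Player II plays L, Player I's expected payoff is (1/4)·12 + (3/4)·8 = 9.
If Player II plays R, Player I's expected payoff is (1/4)·10 + (3/4)·(-4) = -1/2.
Player II minimizes Player I's payoff; the smallest is -1/2, so the best response is R.

R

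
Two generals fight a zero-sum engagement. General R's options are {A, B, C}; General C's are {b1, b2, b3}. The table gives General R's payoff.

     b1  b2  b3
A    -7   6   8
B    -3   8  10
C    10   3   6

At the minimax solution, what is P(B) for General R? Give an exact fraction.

7/18

Row minima: A → -7, B → -3, C → 3; maximin = 3.
Column maxima: b1 → 10, b2 → 8, b3 → 10; minimax = 8.
3 ≠ 8, so there is no saddle point; optimal play is mixed.
A is strictly dominated by B, so General R never plays it.
b3 is strictly dominated by b2 (it gives General R strictly more in every row), so General C never plays it.
On the remaining 2×2 (B, C vs b1, b2):
Let General R play B with probability p. Expected payoff against b1: (-3)p + 10(1−p) = −13p + 10; against b2: 8p + 3(1−p) = 5p + 3.
Setting these equal: −13p + 10 = 5p + 3 ⇒ −18p = -7 ⇒ p = 7/18, and the value is (-13)·(7/18) + 10 = 89/18.
For General C: with q = P(b1), equating B's and C's payoffs gives −11q + 8 = 7q + 3 ⇒ q = 5/18.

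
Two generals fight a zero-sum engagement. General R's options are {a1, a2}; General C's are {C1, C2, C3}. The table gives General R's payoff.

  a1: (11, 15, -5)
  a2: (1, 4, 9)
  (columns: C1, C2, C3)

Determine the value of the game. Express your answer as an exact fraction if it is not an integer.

13/3

Row minima: a1 → -5, a2 → 1; maximin = 1.
Column maxima: C1 → 11, C2 → 15, C3 → 9; minimax = 9.
1 ≠ 9, so there is no saddle point; optimal play is mixed.
C2 is strictly dominated by C1 (it gives General R strictly more in every row), so General C never plays it.
On the remaining 2×2 (a1, a2 vs C1, C3):
Let General R play a1 with probability p. Expected payoff against C1: 11p + 1(1−p) = 10p + 1; against C3: (-5)p + 9(1−p) = −14p + 9.
Setting these equal: 10p + 1 = −14p + 9 ⇒ 24p = 8 ⇒ p = 1/3, and the value is (10)·(1/3) + 1 = 13/3.
For General C: with q = P(C1), equating a1's and a2's payoffs gives 16q − 5 = −8q + 9 ⇒ q = 7/12.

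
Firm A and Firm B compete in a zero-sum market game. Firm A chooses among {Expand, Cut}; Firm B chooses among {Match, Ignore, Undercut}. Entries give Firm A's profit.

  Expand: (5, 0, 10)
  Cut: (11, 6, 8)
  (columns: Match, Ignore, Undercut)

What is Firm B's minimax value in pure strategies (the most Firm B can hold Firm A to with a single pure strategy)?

Column maxima: Match → 11, Ignore → 6, Undercut → 10.
The smallest of these is 6.

6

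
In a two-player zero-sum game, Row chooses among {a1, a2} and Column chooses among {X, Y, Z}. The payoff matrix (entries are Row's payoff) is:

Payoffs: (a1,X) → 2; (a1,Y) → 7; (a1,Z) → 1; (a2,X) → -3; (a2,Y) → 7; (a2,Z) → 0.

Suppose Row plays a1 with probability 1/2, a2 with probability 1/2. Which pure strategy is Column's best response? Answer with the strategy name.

If Column plays X, Row's expected payoff is (1/2)·2 + (1/2)·(-3) = -1/2.
If Column plays Y, Row's expected payoff is (1/2)·7 + (1/2)·7 = 7.
If Column plays Z, Row's expected payoff is (1/2)·1 + (1/2)·0 = 1/2.
Column minimizes Row's payoff; the smallest is -1/2, so the best response is X.

X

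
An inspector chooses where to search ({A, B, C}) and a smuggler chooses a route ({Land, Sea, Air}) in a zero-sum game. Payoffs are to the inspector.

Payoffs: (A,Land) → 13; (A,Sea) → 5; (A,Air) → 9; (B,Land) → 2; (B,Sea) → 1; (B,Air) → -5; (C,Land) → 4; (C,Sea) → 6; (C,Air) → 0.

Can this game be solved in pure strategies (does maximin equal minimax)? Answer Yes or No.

No

Row minima: A → 5, B → -5, C → 0; maximin = 5.
Column maxima: Land → 13, Sea → 6, Air → 9; minimax = 6.
5 ≠ 6, so no pure-strategy equilibrium exists.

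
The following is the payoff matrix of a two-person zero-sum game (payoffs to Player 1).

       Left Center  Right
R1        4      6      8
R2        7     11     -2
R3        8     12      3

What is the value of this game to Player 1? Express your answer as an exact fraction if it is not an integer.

52/9

Row minima: R1 → 4, R2 → -2, R3 → 3; maximin = 4.
Column maxima: Left → 8, Center → 12, Right → 8; minimax = 8.
4 ≠ 8, so there is no saddle point; optimal play is mixed.
R2 is strictly dominated by R3, so Player 1 never plays it.
Center is strictly dominated by Left (it gives Player 1 strictly more in every row), so Player 2 never plays it.
On the remaining 2×2 (R1, R3 vs Left, Right):
Let Player 1 play R1 with probability p. Expected payoff against Left: 4p + 8(1−p) = −4p + 8; against Right: 8p + 3(1−p) = 5p + 3.
Setting these equal: −4p + 8 = 5p + 3 ⇒ −9p = -5 ⇒ p = 5/9, and the value is (-4)·(5/9) + 8 = 52/9.
For Player 2: with q = P(Left), equating R1's and R3's payoffs gives −4q + 8 = 5q + 3 ⇒ q = 5/9.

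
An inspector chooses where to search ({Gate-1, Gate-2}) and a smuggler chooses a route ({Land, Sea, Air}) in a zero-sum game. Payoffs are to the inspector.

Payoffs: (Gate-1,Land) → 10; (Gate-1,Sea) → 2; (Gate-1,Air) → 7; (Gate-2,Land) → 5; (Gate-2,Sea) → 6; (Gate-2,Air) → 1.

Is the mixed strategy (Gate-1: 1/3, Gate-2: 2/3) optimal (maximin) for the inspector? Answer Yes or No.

No

Against Land this mix gives (1/3)·10 + (2/3)·5 = 20/3.
Against Sea this mix gives (1/3)·2 + (2/3)·6 = 14/3.
Against Air this mix gives (1/3)·7 + (2/3)·1 = 3.
The smuggler will play Air, holding the inspector to 3. Shifting weight toward the row that does better against Air would raise this floor (the equalizing mix achieves 4 against both Air and Sea), so the proposed strategy is not optimal.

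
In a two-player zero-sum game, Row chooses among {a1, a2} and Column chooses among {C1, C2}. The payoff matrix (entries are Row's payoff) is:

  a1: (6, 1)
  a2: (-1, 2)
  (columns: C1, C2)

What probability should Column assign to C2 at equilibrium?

Row minima: a1 → 1, a2 → -1; maximin = 1.
Column maxima: C1 → 6, C2 → 2; minimax = 2.
1 ≠ 2, so there is no saddle point; optimal play is mixed.
Let Row play a1 with probability p. Expected payoff against C1: 6p + (-1)(1−p) = 7p − 1; against C2: 1p + 2(1−p) = −p + 2.
Setting these equal: 7p − 1 = −p + 2 ⇒ 8p = 3 ⇒ p = 3/8, and the value is (7)·(3/8) − 1 = 13/8.
For Column: with q = P(C1), equating a1's and a2's payoffs gives 5q + 1 = −3q + 2 ⇒ q = 1/8.

7/8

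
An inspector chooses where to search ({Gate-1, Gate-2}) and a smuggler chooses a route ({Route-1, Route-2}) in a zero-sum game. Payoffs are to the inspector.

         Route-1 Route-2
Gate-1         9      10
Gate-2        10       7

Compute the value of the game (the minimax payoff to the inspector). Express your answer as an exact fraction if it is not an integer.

37/4

Row minima: Gate-1 → 9, Gate-2 → 7; maximin = 9.
Column maxima: Route-1 → 10, Route-2 → 10; minimax = 10.
9 ≠ 10, so there is no saddle point; optimal play is mixed.
Let the inspector play Gate-1 with probability p. Expected payoff against Route-1: 9p + 10(1−p) = −p + 10; against Route-2: 10p + 7(1−p) = 3p + 7.
Setting these equal: −p + 10 = 3p + 7 ⇒ −4p = -3 ⇒ p = 3/4, and the value is (-1)·(3/4) + 10 = 37/4.
For the smuggler: with q = P(Route-1), equating Gate-1's and Gate-2's payoffs gives −q + 10 = 3q + 7 ⇒ q = 3/4.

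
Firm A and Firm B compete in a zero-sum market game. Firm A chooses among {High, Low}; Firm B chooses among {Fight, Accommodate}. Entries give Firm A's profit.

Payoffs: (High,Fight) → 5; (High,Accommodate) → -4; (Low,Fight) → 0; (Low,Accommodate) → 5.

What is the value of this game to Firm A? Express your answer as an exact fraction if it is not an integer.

25/14

Row minima: High → -4, Low → 0; maximin = 0.
Column maxima: Fight → 5, Accommodate → 5; minimax = 5.
0 ≠ 5, so there is no saddle point; optimal play is mixed.
Let Firm A play High with probability p. Expected payoff against Fight: 5p + 0(1−p) = 5p; against Accommodate: (-4)p + 5(1−p) = −9p + 5.
Setting these equal: 5p = −9p + 5 ⇒ 14p = 5 ⇒ p = 5/14, and the value is (5)·(5/14) = 25/14.
For Firm B: with q = P(Fight), equating High's and Low's payoffs gives 9q − 4 = −5q + 5 ⇒ q = 9/14.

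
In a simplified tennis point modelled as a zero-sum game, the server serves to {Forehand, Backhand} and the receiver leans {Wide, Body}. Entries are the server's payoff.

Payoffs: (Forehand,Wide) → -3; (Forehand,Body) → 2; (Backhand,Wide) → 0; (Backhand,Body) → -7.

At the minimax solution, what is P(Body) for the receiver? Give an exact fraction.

1/4

Row minima: Forehand → -3, Backhand → -7; maximin = -3.
Column maxima: Wide → 0, Body → 2; minimax = 0.
-3 ≠ 0, so there is no saddle point; optimal play is mixed.
Let the server play Forehand with probability p. Expected payoff against Wide: (-3)p + 0(1−p) = −3p; against Body: 2p + (-7)(1−p) = 9p − 7.
Setting these equal: −3p = 9p − 7 ⇒ −12p = -7 ⇒ p = 7/12, and the value is (-3)·(7/12) = -7/4.
For the receiver: with q = P(Wide), equating Forehand's and Backhand's payoffs gives −5q + 2 = 7q − 7 ⇒ q = 3/4.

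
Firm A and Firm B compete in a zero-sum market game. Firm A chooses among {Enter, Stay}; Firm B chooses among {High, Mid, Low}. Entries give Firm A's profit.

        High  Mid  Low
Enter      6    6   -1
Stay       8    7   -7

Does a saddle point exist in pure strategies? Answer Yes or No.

Row minima: Enter → -1, Stay → -7; maximin = -1.
Column maxima: High → 8, Mid → 7, Low → -1; minimax = -1.
maximin = minimax = -1, so a saddle point exists.

Yes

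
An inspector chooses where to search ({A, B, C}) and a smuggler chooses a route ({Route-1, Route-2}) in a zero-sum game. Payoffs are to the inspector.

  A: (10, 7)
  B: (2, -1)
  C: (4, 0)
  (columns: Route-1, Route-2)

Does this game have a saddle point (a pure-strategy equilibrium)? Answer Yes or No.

Yes

Row minima: A → 7, B → -1, C → 0; maximin = 7.
Column maxima: Route-1 → 10, Route-2 → 7; minimax = 7.
maximin = minimax = 7, so a saddle point exists.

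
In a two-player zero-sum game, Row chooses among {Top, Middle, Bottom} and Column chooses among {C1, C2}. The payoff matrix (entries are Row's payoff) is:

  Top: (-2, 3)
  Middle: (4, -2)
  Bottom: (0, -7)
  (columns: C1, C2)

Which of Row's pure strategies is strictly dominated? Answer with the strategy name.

Bottom

Middle gives a strictly higher payoff than Bottom against every column: 4 > 0, -2 > -7.
So Bottom is strictly dominated and Row never plays it.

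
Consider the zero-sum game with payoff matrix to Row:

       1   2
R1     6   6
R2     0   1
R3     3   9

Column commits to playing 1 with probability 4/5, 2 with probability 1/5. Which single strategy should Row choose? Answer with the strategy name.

Expected payoff of R1: (4/5)·6 + (1/5)·6 = 6.
Expected payoff of R2: (4/5)·0 + (1/5)·1 = 1/5.
Expected payoff of R3: (4/5)·3 + (1/5)·9 = 21/5.
The largest is 6, so Row's best response is R1.

R1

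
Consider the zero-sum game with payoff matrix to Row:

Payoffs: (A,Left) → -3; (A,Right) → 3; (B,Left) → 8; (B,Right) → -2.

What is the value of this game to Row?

9/8

Row minima: A → -3, B → -2; maximin = -2.
Column maxima: Left → 8, Right → 3; minimax = 3.
-2 ≠ 3, so there is no saddle point; optimal play is mixed.
Let Row play A with probability p. Expected payoff against Left: (-3)p + 8(1−p) = −11p + 8; against Right: 3p + (-2)(1−p) = 5p − 2.
Setting these equal: −11p + 8 = 5p − 2 ⇒ −16p = -10 ⇒ p = 5/8, and the value is (-11)·(5/8) + 8 = 9/8.
For Column: with q = P(Left), equating A's and B's payoffs gives −6q + 3 = 10q − 2 ⇒ q = 5/16.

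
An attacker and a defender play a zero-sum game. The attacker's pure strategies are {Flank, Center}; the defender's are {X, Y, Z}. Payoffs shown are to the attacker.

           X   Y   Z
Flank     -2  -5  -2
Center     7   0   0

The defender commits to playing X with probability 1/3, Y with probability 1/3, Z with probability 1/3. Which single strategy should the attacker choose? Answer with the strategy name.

Expected payoff of Flank: (1/3)·(-2) + (1/3)·(-5) + (1/3)·(-2) = -3.
Expected payoff of Center: (1/3)·7 + (1/3)·0 + (1/3)·0 = 7/3.
The largest is 7/3, so the attacker's best response is Center.

Center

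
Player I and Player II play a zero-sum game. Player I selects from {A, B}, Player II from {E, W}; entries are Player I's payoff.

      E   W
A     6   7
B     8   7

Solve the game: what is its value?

7

Row minima: A → 6, B → 7; maximin = 7.
Column maxima: E → 8, W → 7; minimax = 7.
Since maximin = minimax = 7, there is a saddle point and the value is 7.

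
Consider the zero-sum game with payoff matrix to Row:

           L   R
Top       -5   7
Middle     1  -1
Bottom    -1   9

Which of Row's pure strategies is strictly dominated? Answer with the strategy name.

Top

Bottom gives a strictly higher payoff than Top against every column: -1 > -5, 9 > 7.
So Top is strictly dominated and Row never plays it.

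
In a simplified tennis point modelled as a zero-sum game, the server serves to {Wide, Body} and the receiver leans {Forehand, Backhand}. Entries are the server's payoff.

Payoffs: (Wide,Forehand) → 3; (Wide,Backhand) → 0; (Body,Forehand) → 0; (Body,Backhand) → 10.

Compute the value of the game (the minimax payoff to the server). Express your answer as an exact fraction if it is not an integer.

Row minima: Wide → 0, Body → 0; maximin = 0.
Column maxima: Forehand → 3, Backhand → 10; minimax = 3.
0 ≠ 3, so there is no saddle point; optimal play is mixed.
Let the server play Wide with probability p. Expected payoff against Forehand: 3p + 0(1−p) = 3p; against Backhand: 0p + 10(1−p) = −10p + 10.
Setting these equal: 3p = −10p + 10 ⇒ 13p = 10 ⇒ p = 10/13, and the value is (3)·(10/13) = 30/13.
For the receiver: with q = P(Forehand), equating Wide's and Body's payoffs gives 3q = −10q + 10 ⇒ q = 10/13.

30/13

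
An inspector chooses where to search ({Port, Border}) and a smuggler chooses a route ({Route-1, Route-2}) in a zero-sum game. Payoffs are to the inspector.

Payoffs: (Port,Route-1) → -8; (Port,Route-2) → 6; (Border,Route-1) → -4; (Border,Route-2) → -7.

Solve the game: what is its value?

-80/17

Row minima: Port → -8, Border → -7; maximin = -7.
Column maxima: Route-1 → -4, Route-2 → 6; minimax = -4.
-7 ≠ -4, so there is no saddle point; optimal play is mixed.
Let the inspector play Port with probability p. Expected payoff against Route-1: (-8)p + (-4)(1−p) = −4p − 4; against Route-2: 6p + (-7)(1−p) = 13p − 7.
Setting these equal: −4p − 4 = 13p − 7 ⇒ −17p = -3 ⇒ p = 3/17, and the value is (-4)·(3/17) − 4 = -80/17.
For the smuggler: with q = P(Route-1), equating Port's and Border's payoffs gives −14q + 6 = 3q − 7 ⇒ q = 13/17.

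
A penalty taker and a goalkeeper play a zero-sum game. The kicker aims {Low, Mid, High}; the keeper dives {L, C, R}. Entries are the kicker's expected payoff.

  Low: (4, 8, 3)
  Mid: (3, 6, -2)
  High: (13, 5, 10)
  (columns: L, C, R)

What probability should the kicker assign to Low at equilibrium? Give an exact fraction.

1/2

Row minima: Low → 3, Mid → -2, High → 5; maximin = 5.
Column maxima: L → 13, C → 8, R → 10; minimax = 8.
5 ≠ 8, so there is no saddle point; optimal play is mixed.
Mid is strictly dominated by Low, so the kicker never plays it.
L is strictly dominated by R (it gives the kicker strictly more in every row), so the keeper never plays it.
On the remaining 2×2 (Low, High vs C, R):
Let the kicker play Low with probability p. Expected payoff against C: 8p + 5(1−p) = 3p + 5; against R: 3p + 10(1−p) = −7p + 10.
Setting these equal: 3p + 5 = −7p + 10 ⇒ 10p = 5 ⇒ p = 1/2, and the value is (3)·(1/2) + 5 = 13/2.
For the keeper: with q = P(C), equating Low's and High's payoffs gives 5q + 3 = −5q + 10 ⇒ q = 7/10.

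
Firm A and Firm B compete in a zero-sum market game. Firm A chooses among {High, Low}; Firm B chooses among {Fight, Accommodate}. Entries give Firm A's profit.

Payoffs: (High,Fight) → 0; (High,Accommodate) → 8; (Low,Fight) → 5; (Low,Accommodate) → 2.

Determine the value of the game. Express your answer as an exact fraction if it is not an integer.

40/11

Row minima: High → 0, Low → 2; maximin = 2.
Column maxima: Fight → 5, Accommodate → 8; minimax = 5.
2 ≠ 5, so there is no saddle point; optimal play is mixed.
Let Firm A play High with probability p. Expected payoff against Fight: 0p + 5(1−p) = −5p + 5; against Accommodate: 8p + 2(1−p) = 6p + 2.
Setting these equal: −5p + 5 = 6p + 2 ⇒ −11p = -3 ⇒ p = 3/11, and the value is (-5)·(3/11) + 5 = 40/11.
For Firm B: with q = P(Fight), equating High's and Low's payoffs gives −8q + 8 = 3q + 2 ⇒ q = 6/11.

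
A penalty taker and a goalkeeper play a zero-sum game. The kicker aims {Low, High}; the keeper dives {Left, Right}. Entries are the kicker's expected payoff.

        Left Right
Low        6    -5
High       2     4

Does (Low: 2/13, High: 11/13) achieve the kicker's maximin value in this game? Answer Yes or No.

Against Left this mix gives (2/13)·6 + (11/13)·2 = 34/13.
Against Right this mix gives (2/13)·(-5) + (11/13)·4 = 34/13.
All of the keeper's active replies (Left, Right) yield 34/13, and no column does worse for the kicker. The mix makes the keeper indifferent and guarantees 34/13, so it is optimal.

Yes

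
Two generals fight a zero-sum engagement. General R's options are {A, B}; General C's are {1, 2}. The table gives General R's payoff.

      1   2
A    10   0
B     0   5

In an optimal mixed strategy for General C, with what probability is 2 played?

Row minima: A → 0, B → 0; maximin = 0.
Column maxima: 1 → 10, 2 → 5; minimax = 5.
0 ≠ 5, so there is no saddle point; optimal play is mixed.
Let General R play A with probability p. Expected payoff against 1: 10p + 0(1−p) = 10p; against 2: 0p + 5(1−p) = −5p + 5.
Setting these equal: 10p = −5p + 5 ⇒ 15p = 5 ⇒ p = 1/3, and the value is (10)·(1/3) = 10/3.
For General C: with q = P(1), equating A's and B's payoffs gives 10q = −5q + 5 ⇒ q = 1/3.

2/3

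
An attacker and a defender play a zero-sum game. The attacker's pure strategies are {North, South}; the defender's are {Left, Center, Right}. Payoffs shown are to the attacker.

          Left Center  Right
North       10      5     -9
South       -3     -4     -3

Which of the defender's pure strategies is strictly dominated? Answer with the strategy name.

Left

Center holds the attacker's payoff strictly below Left in every row: 5 < 10, -4 < -3.
So Left is strictly dominated for the defender.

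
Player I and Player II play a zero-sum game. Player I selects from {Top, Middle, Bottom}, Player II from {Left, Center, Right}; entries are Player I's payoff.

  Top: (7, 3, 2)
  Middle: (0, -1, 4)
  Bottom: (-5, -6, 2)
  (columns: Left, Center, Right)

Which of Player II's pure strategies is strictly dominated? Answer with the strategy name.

Center holds Player I's payoff strictly below Left in every row: 3 < 7, -1 < 0, -6 < -5.
So Left is strictly dominated for Player II.

Left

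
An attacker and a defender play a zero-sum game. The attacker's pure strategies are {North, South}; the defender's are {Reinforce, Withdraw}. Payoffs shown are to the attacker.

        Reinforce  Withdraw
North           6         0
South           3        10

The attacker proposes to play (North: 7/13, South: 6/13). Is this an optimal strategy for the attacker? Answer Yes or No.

Against Reinforce this mix gives (7/13)·6 + (6/13)·3 = 60/13.
Against Withdraw this mix gives (7/13)·0 + (6/13)·10 = 60/13.
All of the defender's active replies (Reinforce, Withdraw) yield 60/13, and no column does worse for the attacker. The mix makes the defender indifferent and guarantees 60/13, so it is optimal.

Yes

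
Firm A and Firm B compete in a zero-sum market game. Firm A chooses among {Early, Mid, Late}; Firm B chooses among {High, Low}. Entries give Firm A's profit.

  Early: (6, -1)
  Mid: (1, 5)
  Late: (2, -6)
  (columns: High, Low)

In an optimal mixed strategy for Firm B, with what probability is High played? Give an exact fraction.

Row minima: Early → -1, Mid → 1, Late → -6; maximin = 1.
Column maxima: High → 6, Low → 5; minimax = 5.
1 ≠ 5, so there is no saddle point; optimal play is mixed.
Late is strictly dominated by Early, so Firm A never plays it.
On the remaining 2×2 (Early, Mid vs High, Low):
Let Firm A play Early with probability p. Expected payoff against High: 6p + 1(1−p) = 5p + 1; against Low: (-1)p + 5(1−p) = −6p + 5.
Setting these equal: 5p + 1 = −6p + 5 ⇒ 11p = 4 ⇒ p = 4/11, and the value is (5)·(4/11) + 1 = 31/11.
For Firm B: with q = P(High), equating Early's and Mid's payoffs gives 7q − 1 = −4q + 5 ⇒ q = 6/11.

6/11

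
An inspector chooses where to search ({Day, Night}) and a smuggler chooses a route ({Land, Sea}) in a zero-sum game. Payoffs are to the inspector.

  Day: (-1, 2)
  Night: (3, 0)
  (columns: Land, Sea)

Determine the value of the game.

1

Row minima: Day → -1, Night → 0; maximin = 0.
Column maxima: Land → 3, Sea → 2; minimax = 2.
0 ≠ 2, so there is no saddle point; optimal play is mixed.
Let the inspector play Day with probability p. Expected payoff against Land: (-1)p + 3(1−p) = −4p + 3; against Sea: 2p + 0(1−p) = 2p.
Setting these equal: −4p + 3 = 2p ⇒ −6p = -3 ⇒ p = 1/2, and the value is (-4)·(1/2) + 3 = 1.
For the smuggler: with q = P(Land), equating Day's and Night's payoffs gives −3q + 2 = 3q ⇒ q = 1/3.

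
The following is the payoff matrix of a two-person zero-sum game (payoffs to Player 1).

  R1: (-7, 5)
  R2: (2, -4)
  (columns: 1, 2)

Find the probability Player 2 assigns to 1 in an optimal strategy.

Row minima: R1 → -7, R2 → -4; maximin = -4.
Column maxima: 1 → 2, 2 → 5; minimax = 2.
-4 ≠ 2, so there is no saddle point; optimal play is mixed.
Let Player 1 play R1 with probability p. Expected payoff against 1: (-7)p + 2(1−p) = −9p + 2; against 2: 5p + (-4)(1−p) = 9p − 4.
Setting these equal: −9p + 2 = 9p − 4 ⇒ −18p = -6 ⇒ p = 1/3, and the value is (-9)·(1/3) + 2 = -1.
For Player 2: with q = P(1), equating R1's and R2's payoffs gives −12q + 5 = 6q − 4 ⇒ q = 1/2.

1/2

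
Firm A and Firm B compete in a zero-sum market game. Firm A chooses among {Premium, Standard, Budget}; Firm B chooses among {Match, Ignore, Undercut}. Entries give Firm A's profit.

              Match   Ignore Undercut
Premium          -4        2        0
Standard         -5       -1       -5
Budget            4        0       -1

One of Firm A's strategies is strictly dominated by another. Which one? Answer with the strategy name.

Standard

Premium gives a strictly higher payoff than Standard against every column: -4 > -5, 2 > -1, 0 > -5.
So Standard is strictly dominated and Firm A never plays it.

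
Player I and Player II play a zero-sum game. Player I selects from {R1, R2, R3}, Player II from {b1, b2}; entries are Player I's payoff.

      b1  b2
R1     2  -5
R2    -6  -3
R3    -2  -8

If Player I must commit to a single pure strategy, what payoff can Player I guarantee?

Row minima: R1 → -5, R2 → -6, R3 → -8.
The best of these is -5.

-5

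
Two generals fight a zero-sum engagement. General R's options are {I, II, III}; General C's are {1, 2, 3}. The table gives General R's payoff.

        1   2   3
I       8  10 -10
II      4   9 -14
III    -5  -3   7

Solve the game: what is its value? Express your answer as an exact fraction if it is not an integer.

1/5

Row minima: I → -10, II → -14, III → -5; maximin = -5.
Column maxima: 1 → 8, 2 → 10, 3 → 7; minimax = 7.
-5 ≠ 7, so there is no saddle point; optimal play is mixed.
II is strictly dominated by I, so General R never plays it.
2 is strictly dominated by 1 (it gives General R strictly more in every row), so General C never plays it.
On the remaining 2×2 (I, III vs 1, 3):
Let General R play I with probability p. Expected payoff against 1: 8p + (-5)(1−p) = 13p − 5; against 3: (-10)p + 7(1−p) = −17p + 7.
Setting these equal: 13p − 5 = −17p + 7 ⇒ 30p = 12 ⇒ p = 2/5, and the value is (13)·(2/5) − 5 = 1/5.
For General C: with q = P(1), equating I's and III's payoffs gives 18q − 10 = −12q + 7 ⇒ q = 17/30.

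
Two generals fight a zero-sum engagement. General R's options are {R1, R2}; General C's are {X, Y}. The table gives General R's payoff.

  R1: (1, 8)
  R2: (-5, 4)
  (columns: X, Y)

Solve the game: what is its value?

Row minima: R1 → 1, R2 → -5; maximin = 1.
Column maxima: X → 1, Y → 8; minimax = 1.
Since maximin = minimax = 1, there is a saddle point and the value is 1.

1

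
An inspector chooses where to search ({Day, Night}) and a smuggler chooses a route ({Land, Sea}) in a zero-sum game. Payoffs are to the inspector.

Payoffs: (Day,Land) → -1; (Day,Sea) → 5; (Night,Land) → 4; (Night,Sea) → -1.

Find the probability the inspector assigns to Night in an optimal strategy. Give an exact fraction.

Row minima: Day → -1, Night → -1; maximin = -1.
Column maxima: Land → 4, Sea → 5; minimax = 4.
-1 ≠ 4, so there is no saddle point; optimal play is mixed.
Let the inspector play Day with probability p. Expected payoff against Land: (-1)p + 4(1−p) = −5p + 4; against Sea: 5p + (-1)(1−p) = 6p − 1.
Setting these equal: −5p + 4 = 6p − 1 ⇒ −11p = -5 ⇒ p = 5/11, and the value is (-5)·(5/11) + 4 = 19/11.
For the smuggler: with q = P(Land), equating Day's and Night's payoffs gives −6q + 5 = 5q − 1 ⇒ q = 6/11.

6/11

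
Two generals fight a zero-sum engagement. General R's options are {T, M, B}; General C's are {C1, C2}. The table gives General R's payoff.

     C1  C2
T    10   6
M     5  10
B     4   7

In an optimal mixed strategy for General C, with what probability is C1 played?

4/9

Row minima: T → 6, M → 5, B → 4; maximin = 6.
Column maxima: C1 → 10, C2 → 10; minimax = 10.
6 ≠ 10, so there is no saddle point; optimal play is mixed.
B is strictly dominated by M, so General R never plays it.
On the remaining 2×2 (T, M vs C1, C2):
Let General R play T with probability p. Expected payoff against C1: 10p + 5(1−p) = 5p + 5; against C2: 6p + 10(1−p) = −4p + 10.
Setting these equal: 5p + 5 = −4p + 10 ⇒ 9p = 5 ⇒ p = 5/9, and the value is (5)·(5/9) + 5 = 70/9.
For General C: with q = P(C1), equating T's and M's payoffs gives 4q + 6 = −5q + 10 ⇒ q = 4/9.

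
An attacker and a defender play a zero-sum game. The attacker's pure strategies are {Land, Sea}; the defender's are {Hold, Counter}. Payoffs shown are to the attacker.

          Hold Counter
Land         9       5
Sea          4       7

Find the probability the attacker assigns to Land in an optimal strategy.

3/7

Row minima: Land → 5, Sea → 4; maximin = 5.
Column maxima: Hold → 9, Counter → 7; minimax = 7.
5 ≠ 7, so there is no saddle point; optimal play is mixed.
Let the attacker play Land with probability p. Expected payoff against Hold: 9p + 4(1−p) = 5p + 4; against Counter: 5p + 7(1−p) = −2p + 7.
Setting these equal: 5p + 4 = −2p + 7 ⇒ 7p = 3 ⇒ p = 3/7, and the value is (5)·(3/7) + 4 = 43/7.
For the defender: with q = P(Hold), equating Land's and Sea's payoffs gives 4q + 5 = −3q + 7 ⇒ q = 2/7.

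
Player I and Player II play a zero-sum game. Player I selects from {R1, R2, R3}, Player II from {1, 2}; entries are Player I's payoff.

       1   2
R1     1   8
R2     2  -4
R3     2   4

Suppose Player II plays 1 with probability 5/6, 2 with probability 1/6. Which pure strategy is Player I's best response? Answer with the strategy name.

Expected payoff of R1: (5/6)·1 + (1/6)·8 = 13/6.
Expected payoff of R2: (5/6)·2 + (1/6)·(-4) = 1.
Expected payoff of R3: (5/6)·2 + (1/6)·4 = 7/3.
The largest is 7/3, so Player I's best response is R3.

R3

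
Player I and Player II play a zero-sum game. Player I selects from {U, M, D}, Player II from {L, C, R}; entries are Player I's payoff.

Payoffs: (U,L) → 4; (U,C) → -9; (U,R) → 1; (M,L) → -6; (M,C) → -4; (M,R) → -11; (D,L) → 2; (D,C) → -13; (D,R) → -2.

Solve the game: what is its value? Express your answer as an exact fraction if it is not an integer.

Row minima: U → -9, M → -11, D → -13; maximin = -9.
Column maxima: L → 4, C → -4, R → 1; minimax = -4.
-9 ≠ -4, so there is no saddle point; optimal play is mixed.
D is strictly dominated by U, so Player I never plays it.
L is strictly dominated by R (it gives Player I strictly more in every row), so Player II never plays it.
On the remaining 2×2 (U, M vs C, R):
Let Player I play U with probability p. Expected payoff against C: (-9)p + (-4)(1−p) = −5p − 4; against R: 1p + (-11)(1−p) = 12p − 11.
Setting these equal: −5p − 4 = 12p − 11 ⇒ −17p = -7 ⇒ p = 7/17, and the value is (-5)·(7/17) − 4 = -103/17.
For Player II: with q = P(C), equating U's and M's payoffs gives −10q + 1 = 7q − 11 ⇒ q = 12/17.

-103/17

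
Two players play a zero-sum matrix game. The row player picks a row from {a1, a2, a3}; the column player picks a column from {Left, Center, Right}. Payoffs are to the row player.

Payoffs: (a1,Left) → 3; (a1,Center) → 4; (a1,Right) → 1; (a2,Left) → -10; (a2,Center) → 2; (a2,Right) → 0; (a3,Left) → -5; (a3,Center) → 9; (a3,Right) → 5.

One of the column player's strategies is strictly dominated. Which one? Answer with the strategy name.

Center

Left holds the row player's payoff strictly below Center in every row: 3 < 4, -10 < 2, -5 < 9.
So Center is strictly dominated for the column player.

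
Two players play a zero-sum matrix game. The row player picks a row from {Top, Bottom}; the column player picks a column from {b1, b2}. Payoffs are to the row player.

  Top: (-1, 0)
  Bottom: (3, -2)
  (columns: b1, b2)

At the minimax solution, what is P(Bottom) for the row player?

Row minima: Top → -1, Bottom → -2; maximin = -1.
Column maxima: b1 → 3, b2 → 0; minimax = 0.
-1 ≠ 0, so there is no saddle point; optimal play is mixed.
Let the row player play Top with probability p. Expected payoff against b1: (-1)p + 3(1−p) = −4p + 3; against b2: 0p + (-2)(1−p) = 2p − 2.
Setting these equal: −4p + 3 = 2p − 2 ⇒ −6p = -5 ⇒ p = 5/6, and the value is (-4)·(5/6) + 3 = -1/3.
For the column player: with q = P(b1), equating Top's and Bottom's payoffs gives −q = 5q − 2 ⇒ q = 1/3.

1/6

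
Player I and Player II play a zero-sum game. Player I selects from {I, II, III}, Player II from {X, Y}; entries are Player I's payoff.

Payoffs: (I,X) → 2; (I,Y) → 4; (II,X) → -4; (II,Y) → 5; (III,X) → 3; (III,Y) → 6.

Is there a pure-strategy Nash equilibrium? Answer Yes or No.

Yes

Row minima: I → 2, II → -4, III → 3; maximin = 3.
Column maxima: X → 3, Y → 6; minimax = 3.
maximin = minimax = 3, so a saddle point exists.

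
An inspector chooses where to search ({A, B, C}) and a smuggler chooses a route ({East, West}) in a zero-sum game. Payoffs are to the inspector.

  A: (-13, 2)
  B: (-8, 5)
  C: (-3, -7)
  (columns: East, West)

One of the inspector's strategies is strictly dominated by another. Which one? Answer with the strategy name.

B gives a strictly higher payoff than A against every column: -8 > -13, 5 > 2.
So A is strictly dominated and the inspector never plays it.

A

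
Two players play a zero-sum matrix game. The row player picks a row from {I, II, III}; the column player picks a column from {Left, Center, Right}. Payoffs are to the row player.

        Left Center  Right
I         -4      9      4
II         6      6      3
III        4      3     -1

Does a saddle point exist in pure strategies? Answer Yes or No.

Row minima: I → -4, II → 3, III → -1; maximin = 3.
Column maxima: Left → 6, Center → 9, Right → 4; minimax = 4.
3 ≠ 4, so no pure-strategy equilibrium exists.

No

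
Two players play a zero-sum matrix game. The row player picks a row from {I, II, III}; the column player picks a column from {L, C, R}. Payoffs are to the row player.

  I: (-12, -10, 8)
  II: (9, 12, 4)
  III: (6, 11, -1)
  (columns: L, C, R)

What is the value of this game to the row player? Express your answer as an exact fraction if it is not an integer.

Row minima: I → -12, II → 4, III → -1; maximin = 4.
Column maxima: L → 9, C → 12, R → 8; minimax = 8.
4 ≠ 8, so there is no saddle point; optimal play is mixed.
III is strictly dominated by II, so the row player never plays it.
C is strictly dominated by L (it gives the row player strictly more in every row), so the column player never plays it.
On the remaining 2×2 (I, II vs L, R):
Let the row player play I with probability p. Expected payoff against L: (-12)p + 9(1−p) = −21p + 9; against R: 8p + 4(1−p) = 4p + 4.
Setting these equal: −21p + 9 = 4p + 4 ⇒ −25p = -5 ⇒ p = 1/5, and the value is (-21)·(1/5) + 9 = 24/5.
For the column player: with q = P(L), equating I's and II's payoffs gives −20q + 8 = 5q + 4 ⇒ q = 4/25.

24/5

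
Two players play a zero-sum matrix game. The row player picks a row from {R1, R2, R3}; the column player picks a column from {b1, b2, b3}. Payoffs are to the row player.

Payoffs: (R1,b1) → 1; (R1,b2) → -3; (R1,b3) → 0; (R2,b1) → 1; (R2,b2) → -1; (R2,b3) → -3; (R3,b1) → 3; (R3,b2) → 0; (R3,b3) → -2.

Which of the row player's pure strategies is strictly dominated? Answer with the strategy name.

R2

R3 gives a strictly higher payoff than R2 against every column: 3 > 1, 0 > -1, -2 > -3.
So R2 is strictly dominated and the row player never plays it.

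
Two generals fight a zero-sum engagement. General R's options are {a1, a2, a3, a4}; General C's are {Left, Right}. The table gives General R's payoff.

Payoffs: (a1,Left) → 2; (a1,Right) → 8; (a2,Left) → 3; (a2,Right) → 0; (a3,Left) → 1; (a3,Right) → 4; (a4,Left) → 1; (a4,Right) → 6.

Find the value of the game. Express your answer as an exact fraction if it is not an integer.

8/3

Row minima: a1 → 2, a2 → 0, a3 → 1, a4 → 1; maximin = 2.
Column maxima: Left → 3, Right → 8; minimax = 3.
2 ≠ 3, so there is no saddle point; optimal play is mixed.
a3 is strictly dominated by a1, so General R never plays it.
a4 is strictly dominated by a1, so General R never plays it.
On the remaining 2×2 (a1, a2 vs Left, Right):
Let General R play a1 with probability p. Expected payoff against Left: 2p + 3(1−p) = −p + 3; against Right: 8p + 0(1−p) = 8p.
Setting these equal: −p + 3 = 8p ⇒ −9p = -3 ⇒ p = 1/3, and the value is (-1)·(1/3) + 3 = 8/3.
For General C: with q = P(Left), equating a1's and a2's payoffs gives −6q + 8 = 3q ⇒ q = 8/9.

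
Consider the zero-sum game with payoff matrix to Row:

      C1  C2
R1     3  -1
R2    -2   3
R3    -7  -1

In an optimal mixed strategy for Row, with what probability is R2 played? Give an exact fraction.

Row minima: R1 → -1, R2 → -2, R3 → -7; maximin = -1.
Column maxima: C1 → 3, C2 → 3; minimax = 3.
-1 ≠ 3, so there is no saddle point; optimal play is mixed.
R3 is strictly dominated by R2, so Row never plays it.
On the remaining 2×2 (R1, R2 vs C1, C2):
Let Row play R1 with probability p. Expected payoff against C1: 3p + (-2)(1−p) = 5p − 2; against C2: (-1)p + 3(1−p) = −4p + 3.
Setting these equal: 5p − 2 = −4p + 3 ⇒ 9p = 5 ⇒ p = 5/9, and the value is (5)·(5/9) − 2 = 7/9.
For Column: with q = P(C1), equating R1's and R2's payoffs gives 4q − 1 = −5q + 3 ⇒ q = 4/9.

4/9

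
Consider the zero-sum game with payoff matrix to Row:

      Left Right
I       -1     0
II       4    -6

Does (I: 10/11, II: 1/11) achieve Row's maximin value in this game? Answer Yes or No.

Yes

Against Left this mix gives (10/11)·(-1) + (1/11)·4 = -6/11.
Against Right this mix gives (10/11)·0 + (1/11)·(-6) = -6/11.
All of Column's active replies (Left, Right) yield -6/11, and no column does worse for Row. The mix makes Column indifferent and guarantees -6/11, so it is optimal.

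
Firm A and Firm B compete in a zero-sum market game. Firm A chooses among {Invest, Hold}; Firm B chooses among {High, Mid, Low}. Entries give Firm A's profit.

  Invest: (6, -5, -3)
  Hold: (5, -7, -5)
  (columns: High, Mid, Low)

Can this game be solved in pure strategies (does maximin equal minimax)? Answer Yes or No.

Yes

Row minima: Invest → -5, Hold → -7; maximin = -5.
Column maxima: High → 6, Mid → -5, Low → -3; minimax = -5.
maximin = minimax = -5, so a saddle point exists.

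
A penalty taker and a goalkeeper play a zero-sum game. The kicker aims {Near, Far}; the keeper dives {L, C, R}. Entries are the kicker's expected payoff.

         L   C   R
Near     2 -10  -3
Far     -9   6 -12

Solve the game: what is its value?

Row minima: Near → -10, Far → -12; maximin = -10.
Column maxima: L → 2, C → 6, R → -3; minimax = -3.
-10 ≠ -3, so there is no saddle point; optimal play is mixed.
L is strictly dominated by R (it gives the kicker strictly more in every row), so the keeper never plays it.
On the remaining 2×2 (Near, Far vs C, R):
Let the kicker play Near with probability p. Expected payoff against C: (-10)p + 6(1−p) = −16p + 6; against R: (-3)p + (-12)(1−p) = 9p − 12.
Setting these equal: −16p + 6 = 9p − 12 ⇒ −25p = -18 ⇒ p = 18/25, and the value is (-16)·(18/25) + 6 = -138/25.
For the keeper: with q = P(C), equating Near's and Far's payoffs gives −7q − 3 = 18q − 12 ⇒ q = 9/25.

-138/25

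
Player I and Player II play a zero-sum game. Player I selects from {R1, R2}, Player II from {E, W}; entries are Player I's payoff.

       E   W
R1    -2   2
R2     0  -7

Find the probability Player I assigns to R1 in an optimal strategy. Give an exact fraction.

Row minima: R1 → -2, R2 → -7; maximin = -2.
Column maxima: E → 0, W → 2; minimax = 0.
-2 ≠ 0, so there is no saddle point; optimal play is mixed.
Let Player I play R1 with probability p. Expected payoff against E: (-2)p + 0(1−p) = −2p; against W: 2p + (-7)(1−p) = 9p − 7.
Setting these equal: −2p = 9p − 7 ⇒ −11p = -7 ⇒ p = 7/11, and the value is (-2)·(7/11) = -14/11.
For Player II: with q = P(E), equating R1's and R2's payoffs gives −4q + 2 = 7q − 7 ⇒ q = 9/11.

7/11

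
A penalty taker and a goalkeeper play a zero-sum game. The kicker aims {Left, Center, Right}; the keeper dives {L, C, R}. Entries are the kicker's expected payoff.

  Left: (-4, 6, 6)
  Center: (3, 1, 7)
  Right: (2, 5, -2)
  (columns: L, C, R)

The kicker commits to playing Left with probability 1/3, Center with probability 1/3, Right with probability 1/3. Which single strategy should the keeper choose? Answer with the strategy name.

If the keeper plays L, the kicker's expected payoff is (1/3)·(-4) + (1/3)·3 + (1/3)·2 = 1/3.
If the keeper plays C, the kicker's expected payoff is (1/3)·6 + (1/3)·1 + (1/3)·5 = 4.
If the keeper plays R, the kicker's expected payoff is (1/3)·6 + (1/3)·7 + (1/3)·(-2) = 11/3.
The keeper minimizes the kicker's payoff; the smallest is 1/3, so the best response is L.

L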